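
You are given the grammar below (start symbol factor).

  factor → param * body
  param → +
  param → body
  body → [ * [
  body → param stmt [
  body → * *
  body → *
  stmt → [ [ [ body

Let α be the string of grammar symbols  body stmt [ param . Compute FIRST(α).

Add FIRST(body) = { *, +, [ }; body is not nullable, stop.

{ *, +, [ }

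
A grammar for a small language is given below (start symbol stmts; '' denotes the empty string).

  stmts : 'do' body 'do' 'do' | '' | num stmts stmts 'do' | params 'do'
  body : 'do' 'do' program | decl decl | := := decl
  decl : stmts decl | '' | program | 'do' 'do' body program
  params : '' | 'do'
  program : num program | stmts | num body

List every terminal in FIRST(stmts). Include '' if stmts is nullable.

{ 'do', num, '' }

stmts : 'do' body 'do' 'do' contributes {'do'}.
stmts : '' contributes ''.
stmts : num stmts stmts 'do' contributes {num}.
From stmts : params 'do': params nullable, take FIRST(params) ∪ {'do'} = { 'do' }.
Union: FIRST(stmts) = { 'do', num, '' }.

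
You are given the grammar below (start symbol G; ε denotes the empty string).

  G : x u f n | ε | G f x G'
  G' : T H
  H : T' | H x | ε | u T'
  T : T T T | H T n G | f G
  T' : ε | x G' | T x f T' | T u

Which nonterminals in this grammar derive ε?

{ G, H, T' }

Directly nullable (have an ε-production): G, H, T'.
No other nonterminal has a production whose RHS symbols are all nullable.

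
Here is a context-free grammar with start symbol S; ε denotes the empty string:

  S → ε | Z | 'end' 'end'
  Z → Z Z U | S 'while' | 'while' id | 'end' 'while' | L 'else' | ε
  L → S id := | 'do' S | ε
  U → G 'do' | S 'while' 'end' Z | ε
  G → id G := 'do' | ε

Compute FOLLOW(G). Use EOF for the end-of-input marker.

{ 'do', := }

In U → G 'do': add FIRST('do') = { 'do' }.
In G → id G := 'do': add FIRST(:= 'do') = { := }.
Union: FOLLOW(G) = { 'do', := }.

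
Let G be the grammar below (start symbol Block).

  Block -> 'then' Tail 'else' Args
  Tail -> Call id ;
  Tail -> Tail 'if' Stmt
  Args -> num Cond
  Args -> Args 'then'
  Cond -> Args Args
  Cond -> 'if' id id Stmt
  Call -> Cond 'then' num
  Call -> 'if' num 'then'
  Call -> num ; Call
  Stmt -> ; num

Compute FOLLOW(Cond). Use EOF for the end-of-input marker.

In Args -> num Cond: Cond is at the end, add FOLLOW(Args) = { EOF, 'then', num }.
In Call -> Cond 'then' num: add FIRST('then' num) = { 'then' }.
Union: FOLLOW(Cond) = { EOF, 'then', num }.

{ EOF, 'then', num }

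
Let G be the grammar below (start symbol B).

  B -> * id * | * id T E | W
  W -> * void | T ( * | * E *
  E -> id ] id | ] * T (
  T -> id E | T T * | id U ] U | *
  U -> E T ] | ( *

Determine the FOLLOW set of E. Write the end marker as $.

{ $, (, *, ], id }

In B -> * id T E: E is at the end, add FOLLOW(B) = { $ }.
In W -> * E *: add FIRST(*) = { * }.
In T -> id E: E is at the end, add FOLLOW(T) = { (, *, ], id }.
In U -> E T ]: add FIRST(T ]) = { *, id }.
Union: FOLLOW(E) = { $, (, *, ], id }.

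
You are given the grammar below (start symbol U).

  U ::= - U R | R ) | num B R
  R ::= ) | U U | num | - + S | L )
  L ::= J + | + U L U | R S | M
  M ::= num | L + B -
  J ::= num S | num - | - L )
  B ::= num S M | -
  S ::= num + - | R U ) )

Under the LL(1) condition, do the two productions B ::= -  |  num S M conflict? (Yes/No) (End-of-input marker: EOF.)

No

FIRST(-) = { - } and FIRST(num S M) = { num }.
The FIRST sets are disjoint and neither alternative is nullable — no conflict.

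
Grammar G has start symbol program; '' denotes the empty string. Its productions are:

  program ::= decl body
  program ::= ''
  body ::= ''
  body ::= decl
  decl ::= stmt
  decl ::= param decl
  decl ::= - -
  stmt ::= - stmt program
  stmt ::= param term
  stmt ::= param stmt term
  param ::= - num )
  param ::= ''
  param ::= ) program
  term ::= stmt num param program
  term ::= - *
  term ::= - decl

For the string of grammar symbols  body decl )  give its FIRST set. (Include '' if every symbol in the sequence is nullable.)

Add FIRST(body)\{''} = { ), - }; body is nullable, continue.
Add FIRST(decl) = { ), - }; decl is not nullable, stop.

{ ), - }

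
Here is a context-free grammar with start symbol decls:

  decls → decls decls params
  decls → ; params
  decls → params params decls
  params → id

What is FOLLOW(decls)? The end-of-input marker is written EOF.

decls is the start symbol, so EOF ∈ FOLLOW(decls).
In decls → decls decls params: add FIRST(decls params) = { ;, id }.
In decls → decls decls params: add FIRST(params) = { id }.
In decls → params params decls: decls is at the end, add FOLLOW(decls) = { EOF, ;, id }.
Union: FOLLOW(decls) = { EOF, ;, id }.

{ EOF, ;, id }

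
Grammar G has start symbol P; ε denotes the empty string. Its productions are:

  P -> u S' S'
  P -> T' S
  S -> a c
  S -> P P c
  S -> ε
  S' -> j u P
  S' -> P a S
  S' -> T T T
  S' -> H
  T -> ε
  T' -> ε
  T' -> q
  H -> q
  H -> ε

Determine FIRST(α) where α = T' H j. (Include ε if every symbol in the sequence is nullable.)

Add FIRST(T')\{ε} = { q }; T' is nullable, continue.
Add FIRST(H)\{ε} = { q }; H is nullable, continue.
j is a terminal; add {j} and stop.

{ j, q }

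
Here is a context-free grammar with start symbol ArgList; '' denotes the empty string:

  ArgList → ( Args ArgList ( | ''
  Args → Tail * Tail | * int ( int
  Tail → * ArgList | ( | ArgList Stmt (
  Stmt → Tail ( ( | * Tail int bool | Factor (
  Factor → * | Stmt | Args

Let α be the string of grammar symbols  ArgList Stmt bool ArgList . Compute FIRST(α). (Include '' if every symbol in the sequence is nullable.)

Add FIRST(ArgList)\{''} = { ( }; ArgList is nullable, continue.
Add FIRST(Stmt) = { (, * }; Stmt is not nullable, stop.

{ (, * }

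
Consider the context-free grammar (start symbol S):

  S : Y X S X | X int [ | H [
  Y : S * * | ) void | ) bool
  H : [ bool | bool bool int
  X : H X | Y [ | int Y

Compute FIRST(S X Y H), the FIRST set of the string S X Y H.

Add FIRST(S) = { ), [, bool, int }; S is not nullable, stop.

{ ), [, bool, int }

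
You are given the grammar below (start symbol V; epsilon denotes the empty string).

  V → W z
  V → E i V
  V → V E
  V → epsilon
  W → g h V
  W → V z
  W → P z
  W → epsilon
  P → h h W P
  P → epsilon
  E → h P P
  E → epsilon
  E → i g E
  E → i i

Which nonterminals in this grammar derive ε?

{ E, P, V, W }

Directly nullable (have an epsilon-production): V, W, P, E.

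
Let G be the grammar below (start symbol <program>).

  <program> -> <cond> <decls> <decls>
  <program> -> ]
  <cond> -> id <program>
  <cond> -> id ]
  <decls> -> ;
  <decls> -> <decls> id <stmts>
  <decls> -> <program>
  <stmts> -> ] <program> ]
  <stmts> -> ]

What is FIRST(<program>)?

{ ], id }

From <program> -> <cond> <decls> <decls>: add FIRST(<cond>) = { id }.
<program> -> ] contributes {]}.
Union: FIRST(<program>) = { ], id }.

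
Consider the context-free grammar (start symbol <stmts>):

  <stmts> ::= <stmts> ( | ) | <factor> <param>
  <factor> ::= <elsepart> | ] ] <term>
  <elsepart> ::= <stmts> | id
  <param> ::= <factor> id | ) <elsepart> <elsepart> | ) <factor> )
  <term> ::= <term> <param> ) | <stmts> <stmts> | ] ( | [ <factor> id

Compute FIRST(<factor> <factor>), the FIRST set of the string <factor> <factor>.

Add FIRST(<factor>) = { ), ], id }; <factor> is not nullable, stop.

{ ), ], id }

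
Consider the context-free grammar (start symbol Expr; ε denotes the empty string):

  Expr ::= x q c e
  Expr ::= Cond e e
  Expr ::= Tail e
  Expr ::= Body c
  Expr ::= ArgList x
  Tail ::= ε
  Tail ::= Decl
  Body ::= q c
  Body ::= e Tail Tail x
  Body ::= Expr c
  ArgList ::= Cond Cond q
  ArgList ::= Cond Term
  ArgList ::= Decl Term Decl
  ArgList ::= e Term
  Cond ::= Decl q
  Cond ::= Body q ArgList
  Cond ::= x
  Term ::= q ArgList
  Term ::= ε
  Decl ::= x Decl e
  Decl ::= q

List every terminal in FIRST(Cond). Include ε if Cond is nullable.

From Cond ::= Decl q: add FIRST(Decl) = { q, x }.
From Cond ::= Body q ArgList: add FIRST(Body) = { e, q, x }.
Cond ::= x contributes {x}.
Union: FIRST(Cond) = { e, q, x }.

{ e, q, x }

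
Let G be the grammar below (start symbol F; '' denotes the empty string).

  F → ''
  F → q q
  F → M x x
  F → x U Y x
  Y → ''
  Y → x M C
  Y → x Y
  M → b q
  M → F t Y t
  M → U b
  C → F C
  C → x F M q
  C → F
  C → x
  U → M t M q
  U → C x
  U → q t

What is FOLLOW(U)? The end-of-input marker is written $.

{ b, x }

In F → x U Y x: add FIRST(Y x) = { x }.
In M → U b: add FIRST(b) = { b }.
Union: FOLLOW(U) = { b, x }.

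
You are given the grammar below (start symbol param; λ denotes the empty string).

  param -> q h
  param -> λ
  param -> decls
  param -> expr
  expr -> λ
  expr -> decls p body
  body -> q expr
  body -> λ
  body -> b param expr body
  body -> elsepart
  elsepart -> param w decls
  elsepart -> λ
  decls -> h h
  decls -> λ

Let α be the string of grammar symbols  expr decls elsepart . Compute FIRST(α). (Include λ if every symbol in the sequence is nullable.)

{ h, p, q, w, λ }

Add FIRST(expr)\{λ} = { h, p }; expr is nullable, continue.
Add FIRST(decls)\{λ} = { h }; decls is nullable, continue.
Add FIRST(elsepart)\{λ} = { h, p, q, w }; elsepart is nullable, continue.
Every symbol is nullable, so include λ.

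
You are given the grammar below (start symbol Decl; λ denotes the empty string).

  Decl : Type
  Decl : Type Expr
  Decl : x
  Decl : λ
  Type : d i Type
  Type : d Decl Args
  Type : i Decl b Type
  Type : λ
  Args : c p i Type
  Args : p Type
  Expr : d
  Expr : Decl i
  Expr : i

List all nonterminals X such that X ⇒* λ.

{ Decl, Type }

Directly nullable (have an λ-production): Decl, Type.
No other nonterminal has a production whose RHS symbols are all nullable.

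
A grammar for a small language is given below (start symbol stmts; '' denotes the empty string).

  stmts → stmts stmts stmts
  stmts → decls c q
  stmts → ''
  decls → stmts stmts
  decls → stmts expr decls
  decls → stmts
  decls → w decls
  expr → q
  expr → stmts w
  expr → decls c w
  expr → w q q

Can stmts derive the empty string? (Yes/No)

Yes

stmts has an ''-production, so stmts ⇒ ''.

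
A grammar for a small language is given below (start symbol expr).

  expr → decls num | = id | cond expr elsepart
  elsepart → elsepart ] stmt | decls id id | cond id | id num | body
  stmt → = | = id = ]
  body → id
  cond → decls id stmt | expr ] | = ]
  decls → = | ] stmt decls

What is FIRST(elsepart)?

From elsepart → elsepart ] stmt: add FIRST(elsepart) = { =, ], id }.
From elsepart → decls id id: add FIRST(decls) = { =, ] }.
From elsepart → cond id: add FIRST(cond) = { =, ] }.
elsepart → id num contributes {id}.
From elsepart → body: add FIRST(body) = { id }.
Union: FIRST(elsepart) = { =, ], id }.

{ =, ], id }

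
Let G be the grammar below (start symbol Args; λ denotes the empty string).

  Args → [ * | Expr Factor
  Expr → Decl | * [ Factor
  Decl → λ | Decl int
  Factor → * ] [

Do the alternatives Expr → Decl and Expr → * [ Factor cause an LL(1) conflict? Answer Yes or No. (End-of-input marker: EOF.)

Yes

FIRST(Decl) = { int, λ } and FIRST(* [ Factor) = { * }.
The first alternative is nullable and FOLLOW(Expr) = { * } shares * with FIRST of the second — conflict.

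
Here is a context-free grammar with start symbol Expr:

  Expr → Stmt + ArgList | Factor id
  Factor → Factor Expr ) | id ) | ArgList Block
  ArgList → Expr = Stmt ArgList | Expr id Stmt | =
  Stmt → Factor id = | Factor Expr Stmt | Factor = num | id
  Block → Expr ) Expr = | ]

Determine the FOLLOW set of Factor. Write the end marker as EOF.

In Expr → Factor id: add FIRST(id) = { id }.
In Factor → Factor Expr ): add FIRST(Expr )) = { =, id }.
In Stmt → Factor id =: add FIRST(id =) = { id }.
In Stmt → Factor Expr Stmt: add FIRST(Expr Stmt) = { =, id }.
In Stmt → Factor = num: add FIRST(= num) = { = }.
Union: FOLLOW(Factor) = { =, id }.

{ =, id }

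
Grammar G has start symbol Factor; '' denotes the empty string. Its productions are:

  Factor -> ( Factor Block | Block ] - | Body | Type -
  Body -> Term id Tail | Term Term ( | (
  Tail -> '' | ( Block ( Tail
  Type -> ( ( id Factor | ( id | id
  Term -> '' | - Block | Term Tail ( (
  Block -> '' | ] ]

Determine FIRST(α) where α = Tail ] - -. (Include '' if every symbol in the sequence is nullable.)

Add FIRST(Tail)\{''} = { ( }; Tail is nullable, continue.
] is a terminal; add {]} and stop.

{ (, ] }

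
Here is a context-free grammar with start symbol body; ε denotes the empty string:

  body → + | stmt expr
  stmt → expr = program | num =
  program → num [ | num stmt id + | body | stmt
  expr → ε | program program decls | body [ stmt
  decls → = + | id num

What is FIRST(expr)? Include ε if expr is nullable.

{ +, =, num, ε }

expr → ε contributes ε.
From expr → program program decls: add FIRST(program) = { +, =, num }.
From expr → body [ stmt: add FIRST(body) = { +, =, num }.
Union: FIRST(expr) = { +, =, num, ε }.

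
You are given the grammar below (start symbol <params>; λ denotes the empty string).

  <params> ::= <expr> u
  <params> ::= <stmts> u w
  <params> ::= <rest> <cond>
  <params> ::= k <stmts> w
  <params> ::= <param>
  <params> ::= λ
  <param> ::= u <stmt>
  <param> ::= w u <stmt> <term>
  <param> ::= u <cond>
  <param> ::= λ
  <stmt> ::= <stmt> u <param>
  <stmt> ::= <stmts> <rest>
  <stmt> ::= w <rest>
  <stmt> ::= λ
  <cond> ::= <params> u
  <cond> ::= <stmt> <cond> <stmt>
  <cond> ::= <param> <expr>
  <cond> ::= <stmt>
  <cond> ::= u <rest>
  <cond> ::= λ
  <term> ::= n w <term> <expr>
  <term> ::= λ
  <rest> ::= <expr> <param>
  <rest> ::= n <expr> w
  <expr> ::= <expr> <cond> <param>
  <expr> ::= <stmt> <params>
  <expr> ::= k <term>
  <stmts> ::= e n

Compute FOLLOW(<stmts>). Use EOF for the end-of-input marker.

In <params> ::= <stmts> u w: add FIRST(u w) = { u }.
In <params> ::= k <stmts> w: add FIRST(w) = { w }.
In <stmt> ::= <stmts> <rest>: add FIRST(<rest>)\{λ} = { e, k, n, u, w }.
  Since <rest> is nullable, also add FOLLOW(<stmt>) = { EOF, e, k, n, u, w }.
Union: FOLLOW(<stmts>) = { EOF, e, k, n, u, w }.

{ EOF, e, k, n, u, w }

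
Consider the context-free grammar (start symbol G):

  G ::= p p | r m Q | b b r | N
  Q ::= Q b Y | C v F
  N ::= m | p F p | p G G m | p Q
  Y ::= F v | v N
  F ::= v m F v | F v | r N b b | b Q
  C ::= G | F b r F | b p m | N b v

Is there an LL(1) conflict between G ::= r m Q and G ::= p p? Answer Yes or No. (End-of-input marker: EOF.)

No

FIRST(r m Q) = { r } and FIRST(p p) = { p }.
The FIRST sets are disjoint and neither alternative is nullable — no conflict.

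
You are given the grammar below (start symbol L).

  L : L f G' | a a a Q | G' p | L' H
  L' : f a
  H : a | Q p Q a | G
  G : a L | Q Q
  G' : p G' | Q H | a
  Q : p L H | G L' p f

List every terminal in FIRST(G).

{ a, p }

G : a L contributes {a}.
From G : Q Q: add FIRST(Q) = { a, p }.
Union: FIRST(G) = { a, p }.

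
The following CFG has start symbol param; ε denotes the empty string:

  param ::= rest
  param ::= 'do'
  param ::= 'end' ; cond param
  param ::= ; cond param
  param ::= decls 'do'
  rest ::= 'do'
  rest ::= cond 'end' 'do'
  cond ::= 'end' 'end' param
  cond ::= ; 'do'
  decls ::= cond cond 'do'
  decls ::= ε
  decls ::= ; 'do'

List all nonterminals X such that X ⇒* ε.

{ decls }

Directly nullable (have an ε-production): decls.
No other nonterminal has a production whose RHS symbols are all nullable.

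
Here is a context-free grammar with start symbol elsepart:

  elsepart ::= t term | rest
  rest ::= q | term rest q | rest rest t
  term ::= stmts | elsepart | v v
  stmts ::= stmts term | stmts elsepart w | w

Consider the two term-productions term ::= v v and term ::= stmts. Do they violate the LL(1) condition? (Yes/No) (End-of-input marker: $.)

FIRST(v v) = { v } and FIRST(stmts) = { w }.
The FIRST sets are disjoint and neither alternative is nullable — no conflict.

No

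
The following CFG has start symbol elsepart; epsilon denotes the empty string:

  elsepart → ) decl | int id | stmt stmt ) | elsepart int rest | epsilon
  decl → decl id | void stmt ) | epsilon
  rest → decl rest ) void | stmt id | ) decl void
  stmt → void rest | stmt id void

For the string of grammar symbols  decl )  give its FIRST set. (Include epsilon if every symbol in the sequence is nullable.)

Add FIRST(decl)\{epsilon} = { id, void }; decl is nullable, continue.
) is a terminal; add {)} and stop.

{ ), id, void }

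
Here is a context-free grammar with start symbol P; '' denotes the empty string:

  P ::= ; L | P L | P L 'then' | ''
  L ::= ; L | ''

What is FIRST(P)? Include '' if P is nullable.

P ::= ; L contributes {;}.
From P ::= P L: P, L nullable, take FIRST(P) ∪ FIRST(L) = { 'then', ; }; also '' since the whole RHS is nullable.
From P ::= P L 'then': P, L nullable, take FIRST(P) ∪ FIRST(L) ∪ {'then'} = { 'then', ; }.
P ::= '' contributes ''.
Union: FIRST(P) = { 'then', ;, '' }.

{ 'then', ;, '' }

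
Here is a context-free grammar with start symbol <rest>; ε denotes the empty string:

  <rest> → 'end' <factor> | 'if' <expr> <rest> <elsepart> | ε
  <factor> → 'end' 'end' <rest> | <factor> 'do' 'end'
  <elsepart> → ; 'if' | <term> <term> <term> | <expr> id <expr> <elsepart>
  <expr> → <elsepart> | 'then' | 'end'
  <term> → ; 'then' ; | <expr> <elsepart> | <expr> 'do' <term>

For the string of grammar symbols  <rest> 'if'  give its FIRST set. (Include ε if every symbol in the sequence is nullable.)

Add FIRST(<rest>)\{ε} = { 'end', 'if' }; <rest> is nullable, continue.
'if' is a terminal; add {'if'} and stop.

{ 'end', 'if' }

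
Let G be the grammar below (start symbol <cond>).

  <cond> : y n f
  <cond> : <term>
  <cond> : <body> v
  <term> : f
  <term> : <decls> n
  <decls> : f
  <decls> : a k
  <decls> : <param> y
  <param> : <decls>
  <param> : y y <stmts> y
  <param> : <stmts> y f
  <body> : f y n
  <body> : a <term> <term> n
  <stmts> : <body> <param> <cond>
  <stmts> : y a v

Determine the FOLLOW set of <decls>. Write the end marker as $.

{ a, f, n, y }

In <term> : <decls> n: add FIRST(n) = { n }.
In <param> : <decls>: <decls> is at the end, add FOLLOW(<param>) = { a, f, y }.
Union: FOLLOW(<decls>) = { a, f, n, y }.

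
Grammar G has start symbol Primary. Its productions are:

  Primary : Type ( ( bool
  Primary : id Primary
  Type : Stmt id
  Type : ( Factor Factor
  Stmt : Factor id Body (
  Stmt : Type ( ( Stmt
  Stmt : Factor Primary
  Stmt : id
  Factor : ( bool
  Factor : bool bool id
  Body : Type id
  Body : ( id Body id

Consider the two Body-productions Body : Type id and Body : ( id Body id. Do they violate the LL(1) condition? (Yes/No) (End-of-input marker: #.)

FIRST(Type id) = { (, bool, id } and FIRST(( id Body id) = { ( }.
Both contain (, so the two alternatives are not disjoint — LL(1) conflict.

Yes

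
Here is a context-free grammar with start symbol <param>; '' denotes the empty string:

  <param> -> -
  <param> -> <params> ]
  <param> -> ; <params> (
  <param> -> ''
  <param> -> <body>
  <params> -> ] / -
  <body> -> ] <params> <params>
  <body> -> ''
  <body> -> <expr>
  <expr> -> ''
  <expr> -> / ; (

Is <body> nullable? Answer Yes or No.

<body> has an ''-production, so <body> ⇒ ''.

Yes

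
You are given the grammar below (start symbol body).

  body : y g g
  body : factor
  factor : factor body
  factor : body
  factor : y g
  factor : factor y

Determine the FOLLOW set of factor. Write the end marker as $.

In body : factor: factor is at the end, add FOLLOW(body) = { $, y }.
In factor : factor body: add FIRST(body) = { y }.
In factor : factor y: add FIRST(y) = { y }.
Union: FOLLOW(factor) = { $, y }.

{ $, y }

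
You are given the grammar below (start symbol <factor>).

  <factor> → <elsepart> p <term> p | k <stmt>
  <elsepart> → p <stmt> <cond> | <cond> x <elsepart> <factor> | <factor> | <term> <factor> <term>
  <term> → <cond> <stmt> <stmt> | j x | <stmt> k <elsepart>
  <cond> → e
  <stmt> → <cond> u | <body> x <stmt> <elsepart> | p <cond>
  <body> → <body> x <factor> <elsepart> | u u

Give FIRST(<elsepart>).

<elsepart> → p <stmt> <cond> contributes {p}.
From <elsepart> → <cond> x <elsepart> <factor>: add FIRST(<cond>) = { e }.
From <elsepart> → <factor>: add FIRST(<factor>) = { e, j, k, p, u }.
From <elsepart> → <term> <factor> <term>: add FIRST(<term>) = { e, j, p, u }.
Union: FIRST(<elsepart>) = { e, j, k, p, u }.

{ e, j, k, p, u }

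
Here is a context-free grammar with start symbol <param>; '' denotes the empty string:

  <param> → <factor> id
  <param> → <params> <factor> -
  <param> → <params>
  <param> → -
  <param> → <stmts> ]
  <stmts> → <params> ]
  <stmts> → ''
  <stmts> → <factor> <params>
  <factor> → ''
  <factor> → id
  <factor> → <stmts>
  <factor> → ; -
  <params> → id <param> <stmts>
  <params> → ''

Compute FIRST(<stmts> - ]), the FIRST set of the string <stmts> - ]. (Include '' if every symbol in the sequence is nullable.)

Add FIRST(<stmts>)\{''} = { ;, ], id }; <stmts> is nullable, continue.
- is a terminal; add {-} and stop.

{ -, ;, ], id }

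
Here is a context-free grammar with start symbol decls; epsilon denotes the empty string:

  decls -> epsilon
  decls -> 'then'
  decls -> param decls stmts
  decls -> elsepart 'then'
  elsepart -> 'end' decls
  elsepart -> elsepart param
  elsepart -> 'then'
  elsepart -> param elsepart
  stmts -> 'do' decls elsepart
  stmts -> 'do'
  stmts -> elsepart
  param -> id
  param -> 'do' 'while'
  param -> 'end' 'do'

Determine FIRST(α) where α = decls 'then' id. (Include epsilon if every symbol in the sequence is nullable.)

Add FIRST(decls)\{epsilon} = { 'do', 'end', 'then', id }; decls is nullable, continue.
'then' is a terminal; add {'then'} and stop.

{ 'do', 'end', 'then', id }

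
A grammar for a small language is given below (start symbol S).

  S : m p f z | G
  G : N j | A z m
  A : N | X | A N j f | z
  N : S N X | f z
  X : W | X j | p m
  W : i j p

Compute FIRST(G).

{ f, i, m, p, z }

From G : N j: add FIRST(N) = { f, i, m, p, z }.
From G : A z m: add FIRST(A) = { f, i, m, p, z }.
Union: FIRST(G) = { f, i, m, p, z }.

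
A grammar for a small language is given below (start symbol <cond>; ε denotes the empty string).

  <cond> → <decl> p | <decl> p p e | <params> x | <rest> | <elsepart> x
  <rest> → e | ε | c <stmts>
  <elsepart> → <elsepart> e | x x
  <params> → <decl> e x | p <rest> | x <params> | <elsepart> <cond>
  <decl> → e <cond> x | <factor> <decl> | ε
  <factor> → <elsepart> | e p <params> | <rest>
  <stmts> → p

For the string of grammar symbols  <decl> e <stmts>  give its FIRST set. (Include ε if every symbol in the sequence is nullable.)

Add FIRST(<decl>)\{ε} = { c, e, x }; <decl> is nullable, continue.
e is a terminal; add {e} and stop.

{ c, e, x }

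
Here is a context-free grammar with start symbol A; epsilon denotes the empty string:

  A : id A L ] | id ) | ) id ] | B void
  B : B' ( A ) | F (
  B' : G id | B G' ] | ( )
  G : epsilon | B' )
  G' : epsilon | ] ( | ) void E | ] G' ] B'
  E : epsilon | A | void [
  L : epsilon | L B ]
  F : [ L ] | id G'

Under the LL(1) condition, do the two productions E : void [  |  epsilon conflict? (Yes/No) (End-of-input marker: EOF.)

No

FIRST(void [) = { void } and FIRST(epsilon) = { epsilon }.
The second is nullable but FOLLOW(E) = { (, ] } is disjoint from FIRST of the first.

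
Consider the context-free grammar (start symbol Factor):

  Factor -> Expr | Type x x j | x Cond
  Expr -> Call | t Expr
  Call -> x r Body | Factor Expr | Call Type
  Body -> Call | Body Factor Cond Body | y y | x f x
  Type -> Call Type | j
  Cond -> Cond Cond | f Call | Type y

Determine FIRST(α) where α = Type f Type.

{ j, t, x }

Add FIRST(Type) = { j, t, x }; Type is not nullable, stop.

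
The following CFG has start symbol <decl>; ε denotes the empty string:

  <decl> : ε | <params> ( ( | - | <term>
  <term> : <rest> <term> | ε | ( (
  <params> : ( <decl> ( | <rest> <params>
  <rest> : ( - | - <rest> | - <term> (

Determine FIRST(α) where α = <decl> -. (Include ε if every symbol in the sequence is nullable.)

Add FIRST(<decl>)\{ε} = { (, - }; <decl> is nullable, continue.
- is a terminal; add {-} and stop.

{ (, - }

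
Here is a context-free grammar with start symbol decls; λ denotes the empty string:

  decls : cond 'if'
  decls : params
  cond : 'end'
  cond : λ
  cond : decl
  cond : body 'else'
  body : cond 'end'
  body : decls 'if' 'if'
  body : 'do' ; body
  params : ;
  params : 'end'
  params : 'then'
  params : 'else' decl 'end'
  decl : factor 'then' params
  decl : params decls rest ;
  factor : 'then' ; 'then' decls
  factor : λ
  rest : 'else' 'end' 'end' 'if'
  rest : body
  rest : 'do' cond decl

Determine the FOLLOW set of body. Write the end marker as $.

In cond : body 'else': add FIRST('else') = { 'else' }.
In body : 'do' ; body: body is at the end, add FOLLOW(body) = { 'else', ; }.
In rest : body: body is at the end, add FOLLOW(rest) = { ; }.
Union: FOLLOW(body) = { 'else', ; }.

{ 'else', ; }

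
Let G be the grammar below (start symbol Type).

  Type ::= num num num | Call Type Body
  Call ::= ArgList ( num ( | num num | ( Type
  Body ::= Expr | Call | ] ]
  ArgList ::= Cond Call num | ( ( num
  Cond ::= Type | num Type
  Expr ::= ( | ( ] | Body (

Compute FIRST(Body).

From Body ::= Expr: add FIRST(Expr) = { (, ], num }.
From Body ::= Call: add FIRST(Call) = { (, num }.
Body ::= ] ] contributes {]}.
Union: FIRST(Body) = { (, ], num }.

{ (, ], num }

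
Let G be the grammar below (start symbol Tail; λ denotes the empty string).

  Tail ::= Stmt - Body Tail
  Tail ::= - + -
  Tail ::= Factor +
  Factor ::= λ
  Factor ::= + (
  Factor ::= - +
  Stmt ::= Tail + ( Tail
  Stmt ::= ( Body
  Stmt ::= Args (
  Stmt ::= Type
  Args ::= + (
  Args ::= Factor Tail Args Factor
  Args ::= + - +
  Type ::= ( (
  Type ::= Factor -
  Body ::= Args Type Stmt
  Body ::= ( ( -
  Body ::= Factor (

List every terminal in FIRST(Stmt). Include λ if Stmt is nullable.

{ (, +, - }

From Stmt ::= Tail + ( Tail: add FIRST(Tail) = { (, +, - }.
Stmt ::= ( Body contributes {(}.
From Stmt ::= Args (: add FIRST(Args) = { (, +, - }.
From Stmt ::= Type: add FIRST(Type) = { (, +, - }.
Union: FIRST(Stmt) = { (, +, - }.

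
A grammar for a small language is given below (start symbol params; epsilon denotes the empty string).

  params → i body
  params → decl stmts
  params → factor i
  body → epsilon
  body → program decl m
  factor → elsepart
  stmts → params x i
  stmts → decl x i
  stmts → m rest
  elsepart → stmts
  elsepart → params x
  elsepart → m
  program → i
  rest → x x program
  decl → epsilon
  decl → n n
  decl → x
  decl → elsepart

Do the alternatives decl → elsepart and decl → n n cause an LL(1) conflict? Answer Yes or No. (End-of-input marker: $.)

FIRST(elsepart) = { i, m, n, x } and FIRST(n n) = { n }.
Both contain n, so the two alternatives are not disjoint — LL(1) conflict.

Yes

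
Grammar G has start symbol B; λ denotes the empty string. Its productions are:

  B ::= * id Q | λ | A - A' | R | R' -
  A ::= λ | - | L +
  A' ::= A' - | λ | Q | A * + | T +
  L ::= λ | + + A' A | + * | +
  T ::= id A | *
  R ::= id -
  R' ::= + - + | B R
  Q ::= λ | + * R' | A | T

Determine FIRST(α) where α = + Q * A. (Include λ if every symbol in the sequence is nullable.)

+ is a terminal; add {+} and stop.

{ + }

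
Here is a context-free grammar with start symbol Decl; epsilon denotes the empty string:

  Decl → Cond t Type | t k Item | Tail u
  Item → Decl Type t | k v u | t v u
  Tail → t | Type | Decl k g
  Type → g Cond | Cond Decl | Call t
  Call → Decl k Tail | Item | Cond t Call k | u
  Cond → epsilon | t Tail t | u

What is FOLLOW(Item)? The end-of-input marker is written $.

In Decl → t k Item: Item is at the end, add FOLLOW(Decl) = { $, g, k, t, u }.
In Call → Item: Item is at the end, add FOLLOW(Call) = { k, t }.
Union: FOLLOW(Item) = { $, g, k, t, u }.

{ $, g, k, t, u }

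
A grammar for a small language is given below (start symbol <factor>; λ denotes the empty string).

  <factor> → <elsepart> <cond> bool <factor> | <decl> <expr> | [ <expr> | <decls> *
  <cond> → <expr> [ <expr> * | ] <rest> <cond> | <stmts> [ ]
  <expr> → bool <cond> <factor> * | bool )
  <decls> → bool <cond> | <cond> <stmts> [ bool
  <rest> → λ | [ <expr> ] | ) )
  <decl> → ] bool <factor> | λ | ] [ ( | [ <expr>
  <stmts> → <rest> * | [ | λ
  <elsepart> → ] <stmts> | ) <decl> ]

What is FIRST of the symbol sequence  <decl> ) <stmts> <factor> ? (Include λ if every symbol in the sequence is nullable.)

Add FIRST(<decl>)\{λ} = { [, ] }; <decl> is nullable, continue.
) is a terminal; add {)} and stop.

{ ), [, ] }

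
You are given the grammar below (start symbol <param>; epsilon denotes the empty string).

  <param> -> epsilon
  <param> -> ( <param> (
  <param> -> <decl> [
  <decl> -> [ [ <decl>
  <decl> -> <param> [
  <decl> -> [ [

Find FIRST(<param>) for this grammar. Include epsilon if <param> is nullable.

{ (, [, epsilon }

<param> -> epsilon contributes epsilon.
<param> -> ( <param> ( contributes {(}.
From <param> -> <decl> [: add FIRST(<decl>) = { (, [ }.
Union: FIRST(<param>) = { (, [, epsilon }.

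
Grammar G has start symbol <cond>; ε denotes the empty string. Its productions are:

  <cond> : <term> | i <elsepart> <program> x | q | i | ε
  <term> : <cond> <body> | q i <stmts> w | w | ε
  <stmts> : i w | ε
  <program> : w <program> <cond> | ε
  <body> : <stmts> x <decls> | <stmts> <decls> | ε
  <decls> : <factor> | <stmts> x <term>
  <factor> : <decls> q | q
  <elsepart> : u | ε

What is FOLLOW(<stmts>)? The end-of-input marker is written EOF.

In <term> : q i <stmts> w: add FIRST(w) = { w }.
In <body> : <stmts> x <decls>: add FIRST(x <decls>) = { x }.
In <body> : <stmts> <decls>: add FIRST(<decls>) = { i, q, x }.
In <decls> : <stmts> x <term>: add FIRST(x <term>) = { x }.
Union: FOLLOW(<stmts>) = { i, q, w, x }.

{ i, q, w, x }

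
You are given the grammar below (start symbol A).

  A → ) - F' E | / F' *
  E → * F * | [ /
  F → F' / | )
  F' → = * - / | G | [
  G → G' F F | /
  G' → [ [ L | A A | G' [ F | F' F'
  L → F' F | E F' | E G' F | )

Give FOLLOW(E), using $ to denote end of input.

In A → ) - F' E: E is at the end, add FOLLOW(A) = { $, ), /, =, [ }.
In L → E F': add FIRST(F') = { ), /, =, [ }.
In L → E G' F: add FIRST(G' F) = { ), /, =, [ }.
Union: FOLLOW(E) = { $, ), /, =, [ }.

{ $, ), /, =, [ }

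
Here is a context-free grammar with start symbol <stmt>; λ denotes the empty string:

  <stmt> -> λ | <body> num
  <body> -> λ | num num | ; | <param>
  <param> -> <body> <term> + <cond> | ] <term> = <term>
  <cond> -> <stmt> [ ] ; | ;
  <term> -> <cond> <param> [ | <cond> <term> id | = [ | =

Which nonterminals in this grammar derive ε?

{ <body>, <stmt> }

Directly nullable (have an λ-production): <stmt>, <body>.
No other nonterminal has a production whose RHS symbols are all nullable.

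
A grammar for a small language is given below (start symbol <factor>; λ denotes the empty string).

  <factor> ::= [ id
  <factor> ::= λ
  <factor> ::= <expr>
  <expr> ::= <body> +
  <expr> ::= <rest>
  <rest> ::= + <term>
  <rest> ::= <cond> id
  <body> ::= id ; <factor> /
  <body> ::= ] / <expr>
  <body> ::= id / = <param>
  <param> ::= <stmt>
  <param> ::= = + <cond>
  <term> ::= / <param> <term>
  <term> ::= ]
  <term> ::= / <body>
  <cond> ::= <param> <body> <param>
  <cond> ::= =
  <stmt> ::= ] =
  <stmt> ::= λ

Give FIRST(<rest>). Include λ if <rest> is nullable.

{ +, =, ], id }

<rest> ::= + <term> contributes {+}.
From <rest> ::= <cond> id: add FIRST(<cond>) = { =, ], id }.
Union: FIRST(<rest>) = { +, =, ], id }.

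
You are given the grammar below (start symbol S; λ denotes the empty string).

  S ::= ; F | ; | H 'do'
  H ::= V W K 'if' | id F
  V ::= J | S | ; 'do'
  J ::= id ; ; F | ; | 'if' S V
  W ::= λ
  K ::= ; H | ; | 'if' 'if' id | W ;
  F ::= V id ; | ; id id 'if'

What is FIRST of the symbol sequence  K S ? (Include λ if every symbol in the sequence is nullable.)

{ 'if', ; }

Add FIRST(K) = { 'if', ; }; K is not nullable, stop.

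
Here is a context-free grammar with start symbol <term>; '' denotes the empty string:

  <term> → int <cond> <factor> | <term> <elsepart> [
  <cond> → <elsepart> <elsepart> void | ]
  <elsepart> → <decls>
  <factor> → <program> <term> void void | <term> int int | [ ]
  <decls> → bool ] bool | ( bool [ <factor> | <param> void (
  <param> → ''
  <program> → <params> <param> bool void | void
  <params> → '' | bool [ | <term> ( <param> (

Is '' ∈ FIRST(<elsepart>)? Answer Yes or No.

No

Nullable nonterminals: <param>, <params>.
No production of <elsepart> has an RHS whose symbols are all nullable, so <elsepart> is not nullable.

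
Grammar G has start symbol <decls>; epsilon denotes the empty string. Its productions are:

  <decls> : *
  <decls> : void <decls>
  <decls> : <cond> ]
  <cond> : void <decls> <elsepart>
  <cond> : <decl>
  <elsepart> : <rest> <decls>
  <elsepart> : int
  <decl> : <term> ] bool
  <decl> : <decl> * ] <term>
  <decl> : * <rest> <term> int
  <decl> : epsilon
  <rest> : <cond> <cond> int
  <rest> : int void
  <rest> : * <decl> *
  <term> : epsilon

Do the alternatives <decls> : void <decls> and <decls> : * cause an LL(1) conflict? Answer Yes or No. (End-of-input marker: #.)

FIRST(void <decls>) = { void } and FIRST(*) = { * }.
The FIRST sets are disjoint and neither alternative is nullable — no conflict.

No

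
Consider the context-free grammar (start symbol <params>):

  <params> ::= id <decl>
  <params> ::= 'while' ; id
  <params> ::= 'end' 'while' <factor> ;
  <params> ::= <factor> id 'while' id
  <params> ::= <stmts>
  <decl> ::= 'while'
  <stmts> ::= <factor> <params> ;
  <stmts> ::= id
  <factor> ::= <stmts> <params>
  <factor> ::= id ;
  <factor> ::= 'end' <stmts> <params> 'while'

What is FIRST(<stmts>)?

From <stmts> ::= <factor> <params> ;: add FIRST(<factor>) = { 'end', id }.
<stmts> ::= id contributes {id}.
Union: FIRST(<stmts>) = { 'end', id }.

{ 'end', id }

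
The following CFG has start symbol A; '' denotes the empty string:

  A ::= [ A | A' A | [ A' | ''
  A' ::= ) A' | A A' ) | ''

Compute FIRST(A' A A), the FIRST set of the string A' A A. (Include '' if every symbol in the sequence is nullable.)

Add FIRST(A')\{''} = { ), [ }; A' is nullable, continue.
Add FIRST(A)\{''} = { ), [ }; A is nullable, continue.
Add FIRST(A)\{''} = { ), [ }; A is nullable, continue.
Every symbol is nullable, so include ''.

{ ), [, '' }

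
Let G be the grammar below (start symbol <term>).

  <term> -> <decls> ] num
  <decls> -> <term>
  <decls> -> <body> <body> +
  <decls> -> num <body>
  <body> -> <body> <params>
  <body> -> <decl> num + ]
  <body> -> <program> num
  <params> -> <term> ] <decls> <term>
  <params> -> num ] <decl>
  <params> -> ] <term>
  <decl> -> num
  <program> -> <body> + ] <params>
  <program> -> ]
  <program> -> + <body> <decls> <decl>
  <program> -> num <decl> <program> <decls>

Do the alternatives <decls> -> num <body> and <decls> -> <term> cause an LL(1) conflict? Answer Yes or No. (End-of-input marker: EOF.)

Yes

FIRST(num <body>) = { num } and FIRST(<term>) = { +, ], num }.
Both contain num, so the two alternatives are not disjoint — LL(1) conflict.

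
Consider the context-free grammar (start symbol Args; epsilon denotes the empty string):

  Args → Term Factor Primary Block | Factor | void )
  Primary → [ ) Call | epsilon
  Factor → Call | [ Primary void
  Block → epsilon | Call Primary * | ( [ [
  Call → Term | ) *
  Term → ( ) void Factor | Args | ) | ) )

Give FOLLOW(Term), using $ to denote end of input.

{ $, (, ), *, [, void }

In Args → Term Factor Primary Block: add FIRST(Factor Primary Block) = { (, ), [, void }.
In Call → Term: Term is at the end, add FOLLOW(Call) = { $, (, ), *, [, void }.
Union: FOLLOW(Term) = { $, (, ), *, [, void }.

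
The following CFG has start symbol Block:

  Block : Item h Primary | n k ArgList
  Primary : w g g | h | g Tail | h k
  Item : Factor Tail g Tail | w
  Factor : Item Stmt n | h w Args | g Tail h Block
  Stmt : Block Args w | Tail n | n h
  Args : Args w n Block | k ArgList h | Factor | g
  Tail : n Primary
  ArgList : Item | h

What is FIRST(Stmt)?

{ g, h, n, w }

From Stmt : Block Args w: add FIRST(Block) = { g, h, n, w }.
From Stmt : Tail n: add FIRST(Tail) = { n }.
Stmt : n h contributes {n}.
Union: FIRST(Stmt) = { g, h, n, w }.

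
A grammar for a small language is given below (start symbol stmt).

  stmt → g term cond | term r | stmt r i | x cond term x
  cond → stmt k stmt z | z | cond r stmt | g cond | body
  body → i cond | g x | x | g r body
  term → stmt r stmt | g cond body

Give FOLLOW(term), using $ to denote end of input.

{ g, i, r, x, z }

In stmt → g term cond: add FIRST(cond) = { g, i, x, z }.
In stmt → term r: add FIRST(r) = { r }.
In stmt → x cond term x: add FIRST(x) = { x }.
Union: FOLLOW(term) = { g, i, r, x, z }.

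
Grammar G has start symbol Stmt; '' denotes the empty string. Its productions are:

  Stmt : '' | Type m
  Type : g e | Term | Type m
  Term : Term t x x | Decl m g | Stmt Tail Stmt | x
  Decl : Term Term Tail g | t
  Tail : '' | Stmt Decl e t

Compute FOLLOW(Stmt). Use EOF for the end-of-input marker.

{ EOF, g, m, t, x }

Stmt is the start symbol, so EOF ∈ FOLLOW(Stmt).
In Term : Stmt Tail Stmt: add FIRST(Tail Stmt)\{''} = { g, m, t, x }.
  Since Tail Stmt is nullable, also add FOLLOW(Term) = { g, m, t, x }.
In Term : Stmt Tail Stmt: Stmt is at the end, add FOLLOW(Term) = { g, m, t, x }.
In Tail : Stmt Decl e t: add FIRST(Decl e t) = { g, m, t, x }.
Union: FOLLOW(Stmt) = { EOF, g, m, t, x }.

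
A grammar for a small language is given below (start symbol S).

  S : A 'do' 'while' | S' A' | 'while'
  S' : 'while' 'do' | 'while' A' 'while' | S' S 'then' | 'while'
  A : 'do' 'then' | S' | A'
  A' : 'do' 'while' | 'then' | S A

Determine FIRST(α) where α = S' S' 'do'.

{ 'while' }

Add FIRST(S') = { 'while' }; S' is not nullable, stop.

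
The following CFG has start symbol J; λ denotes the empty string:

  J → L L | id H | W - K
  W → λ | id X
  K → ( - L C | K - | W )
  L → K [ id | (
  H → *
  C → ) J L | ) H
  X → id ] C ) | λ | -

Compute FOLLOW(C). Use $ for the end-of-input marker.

{ $, (, ), -, [, id }

In K → ( - L C: C is at the end, add FOLLOW(K) = { $, (, ), -, [, id }.
In X → id ] C ): add FIRST()) = { ) }.
Union: FOLLOW(C) = { $, (, ), -, [, id }.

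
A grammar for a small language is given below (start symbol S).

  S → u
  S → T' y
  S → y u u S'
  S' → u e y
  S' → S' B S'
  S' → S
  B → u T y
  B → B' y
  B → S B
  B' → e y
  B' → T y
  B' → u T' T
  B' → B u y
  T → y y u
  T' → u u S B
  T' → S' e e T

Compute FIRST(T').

T' → u u S B contributes {u}.
From T' → S' e e T: add FIRST(S') = { u, y }.
Union: FIRST(T') = { u, y }.

{ u, y }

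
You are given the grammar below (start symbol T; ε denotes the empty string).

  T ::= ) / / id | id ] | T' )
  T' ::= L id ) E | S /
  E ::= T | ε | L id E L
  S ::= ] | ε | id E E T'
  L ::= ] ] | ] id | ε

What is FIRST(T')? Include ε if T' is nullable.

From T' ::= L id ) E: L nullable, take FIRST(L) ∪ {id} = { ], id }.
From T' ::= S /: S nullable, take FIRST(S) ∪ {/} = { /, ], id }.
Union: FIRST(T') = { /, ], id }.

{ /, ], id }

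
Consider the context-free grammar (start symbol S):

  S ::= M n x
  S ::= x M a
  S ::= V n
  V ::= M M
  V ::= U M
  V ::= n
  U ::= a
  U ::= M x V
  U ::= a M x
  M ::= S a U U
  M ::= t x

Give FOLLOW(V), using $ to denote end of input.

{ a, n, t, x }

In S ::= V n: add FIRST(n) = { n }.
In U ::= M x V: V is at the end, add FOLLOW(U) = { a, n, t, x }.
Union: FOLLOW(V) = { a, n, t, x }.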